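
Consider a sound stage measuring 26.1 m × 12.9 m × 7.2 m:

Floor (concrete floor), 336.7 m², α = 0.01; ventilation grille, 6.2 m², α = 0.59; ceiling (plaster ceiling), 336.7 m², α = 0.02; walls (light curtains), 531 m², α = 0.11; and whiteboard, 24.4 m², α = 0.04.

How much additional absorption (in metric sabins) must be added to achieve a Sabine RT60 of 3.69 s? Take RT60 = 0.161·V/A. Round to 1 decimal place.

32.6 sabins

A₁ = Σ Sᵢαᵢ = 336.7*0.01 + 6.2*0.59 + 336.7*0.02 + 531*0.11 + 24.4*0.04 = 73.145 sabins.
For T = 3.69 s, need A₂ = 0.161·V/T = 0.161·2424.168/3.69 = 105.770 sabins.
Additional absorption ΔA = 105.770 − 73.145 = 32.6 sabins.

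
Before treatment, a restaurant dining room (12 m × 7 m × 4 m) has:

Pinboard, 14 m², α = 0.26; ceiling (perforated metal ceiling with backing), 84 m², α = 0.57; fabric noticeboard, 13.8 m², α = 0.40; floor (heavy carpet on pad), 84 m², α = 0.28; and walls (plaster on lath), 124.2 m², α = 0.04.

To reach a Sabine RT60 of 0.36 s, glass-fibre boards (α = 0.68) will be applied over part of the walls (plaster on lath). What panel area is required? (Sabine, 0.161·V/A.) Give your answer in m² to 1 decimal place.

A₁ = Σ Sᵢαᵢ = 14·0.26 + 84·0.57 + 13.8·0.40 + 84·0.28 + 124.2·0.04 = 85.528 sabins.
Required A₂ = 0.161·336/0.36 = 150.267 sabins.
Absorption to add: 150.267 − 85.528 = 64.739 sabins.
Net gain per m²: Δα = 0.68 − 0.04 = 0.64.
Panel area = 64.739 / 0.64 = 101.2 m².

101.2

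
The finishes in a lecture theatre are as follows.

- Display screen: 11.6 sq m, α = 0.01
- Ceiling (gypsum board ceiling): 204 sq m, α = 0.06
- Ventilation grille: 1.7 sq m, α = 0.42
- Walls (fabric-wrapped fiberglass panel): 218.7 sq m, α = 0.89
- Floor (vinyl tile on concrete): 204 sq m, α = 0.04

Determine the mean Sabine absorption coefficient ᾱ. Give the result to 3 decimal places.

S = Σ Sᵢ = 11.6 + 204 + 1.7 + 218.7 + 204 = 640.0 sq m.
A = 11.6*0.01 + 204*0.06 + 1.7*0.42 + 218.7*0.89 + 204*0.04 = 215.873 sabins.
ᾱ = 215.873 / 640.0 = 0.337.

0.337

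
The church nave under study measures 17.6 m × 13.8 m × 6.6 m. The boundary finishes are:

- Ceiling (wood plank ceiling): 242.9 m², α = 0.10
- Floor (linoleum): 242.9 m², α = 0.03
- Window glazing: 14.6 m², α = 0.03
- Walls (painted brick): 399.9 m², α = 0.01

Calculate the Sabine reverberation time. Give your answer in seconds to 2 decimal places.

7.17 sec

Total absorption A = 242.9×0.10 + 242.9×0.03 + 14.6×0.03 + 399.9×0.01
  = 24.290 + 7.287 + 0.438 + 3.999 = 36.014 m² sabins.
V = 17.6·13.8·6.6 = 1603.008 m³.
Sabine: RT60 = 0.161 × 1603.008 / 36.014 = 7.17 s.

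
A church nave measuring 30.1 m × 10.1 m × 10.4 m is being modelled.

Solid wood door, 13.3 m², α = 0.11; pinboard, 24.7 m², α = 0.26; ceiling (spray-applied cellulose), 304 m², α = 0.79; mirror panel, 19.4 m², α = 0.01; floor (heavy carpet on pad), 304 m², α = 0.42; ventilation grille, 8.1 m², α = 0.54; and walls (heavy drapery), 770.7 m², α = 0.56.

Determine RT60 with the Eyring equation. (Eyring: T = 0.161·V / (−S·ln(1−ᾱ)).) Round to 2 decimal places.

0.43 s

S = Σ Sᵢ = 1444.2 m².
Σ(Sᵢαᵢ) = 13.3×0.11 + 24.7×0.26 + 304×0.79 + 19.4×0.01 + 304×0.42 + 8.1×0.54 + 770.7×0.56 = 811.885.
ᾱ = 811.885 / 1444.2 = 0.5622.
−S·ln(1−ᾱ) = −1444.2 × ln(1 − 0.5622) = 1192.899.
V = 30.1 × 10.1 × 10.4 = 3161.704 m³.
T = 0.161·V/[−S·ln(1−ᾱ)] = 0.161·3161.704/1192.899 = 0.43 s.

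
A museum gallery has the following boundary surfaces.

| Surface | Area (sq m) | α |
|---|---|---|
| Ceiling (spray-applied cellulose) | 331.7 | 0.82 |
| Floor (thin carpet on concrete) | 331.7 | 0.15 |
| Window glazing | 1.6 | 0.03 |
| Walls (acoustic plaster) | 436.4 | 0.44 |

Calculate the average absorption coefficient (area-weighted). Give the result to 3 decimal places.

S = Σ Sᵢ = 331.7 + 331.7 + 1.6 + 436.4 = 1101.4 sq m.
Σ(Sᵢαᵢ) = 331.7*0.82 + 331.7*0.15 + 1.6*0.03 + 436.4*0.44 = 513.813.
ᾱ = 513.813 / 1101.4 = 0.467.

0.467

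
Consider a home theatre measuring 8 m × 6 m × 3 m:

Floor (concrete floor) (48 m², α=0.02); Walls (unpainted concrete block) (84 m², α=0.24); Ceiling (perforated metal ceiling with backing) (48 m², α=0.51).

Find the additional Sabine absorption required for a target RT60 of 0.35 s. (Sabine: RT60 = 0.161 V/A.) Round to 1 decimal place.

20.6 sabins

A₁ = Σ Sᵢαᵢ = 48×0.02 + 84×0.24 + 48×0.51 = 45.600 sabins.
Target A₂ = 0.161·144/0.35 = 66.240 sabins (V = 144 m³).
Shortfall: 66.240 − 45.600 = 20.6 sabins.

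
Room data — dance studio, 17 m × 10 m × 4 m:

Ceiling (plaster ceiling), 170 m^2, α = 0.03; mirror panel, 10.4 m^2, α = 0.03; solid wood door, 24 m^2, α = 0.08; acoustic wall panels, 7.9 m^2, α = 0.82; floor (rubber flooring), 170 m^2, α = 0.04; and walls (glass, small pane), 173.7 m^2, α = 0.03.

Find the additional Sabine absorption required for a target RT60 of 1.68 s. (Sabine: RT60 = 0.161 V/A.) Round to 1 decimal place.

A₁ = Σ Sᵢαᵢ = 170*0.03 + 10.4*0.03 + 24*0.08 + 7.9*0.82 + 170*0.04 + 173.7*0.03 = 25.821 sabins.
V = 680 m³. Required absorption A₂ = 0.161 × 680 / 1.68 = 65.167 sabins.
ΔA = A₂ − A₁ = 65.167 − 25.821 = 39.3 sabins.

39.3 sabins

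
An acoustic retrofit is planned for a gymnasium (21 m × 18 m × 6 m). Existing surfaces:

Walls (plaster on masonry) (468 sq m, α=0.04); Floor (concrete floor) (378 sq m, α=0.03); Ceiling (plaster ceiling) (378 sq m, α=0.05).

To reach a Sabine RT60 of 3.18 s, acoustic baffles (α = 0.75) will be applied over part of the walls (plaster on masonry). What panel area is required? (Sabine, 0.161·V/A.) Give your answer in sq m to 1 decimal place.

A₁ = Σ Sᵢαᵢ = 468*0.04 + 378*0.03 + 378*0.05 = 48.960 sabins.
Required A₂ = 0.161·2268/3.18 = 114.826 sabins.
Absorption to add: 114.826 − 48.960 = 65.866 sabins.
Net gain per sq m: Δα = 0.75 − 0.04 = 0.71.
Panel area = 65.866 / 0.71 = 92.8 sq m.

92.8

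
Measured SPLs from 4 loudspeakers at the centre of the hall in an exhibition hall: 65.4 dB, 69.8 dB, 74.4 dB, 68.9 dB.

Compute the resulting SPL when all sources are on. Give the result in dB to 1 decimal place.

76.8 dB

Σ 10^(Lᵢ/10) = 4.832e+07.
Combined level = 10 log₁₀(4.832e+07) = 76.8 dB.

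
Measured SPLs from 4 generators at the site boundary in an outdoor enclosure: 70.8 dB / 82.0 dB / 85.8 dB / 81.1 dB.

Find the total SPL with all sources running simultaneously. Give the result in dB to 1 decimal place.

Sum in the linear (power) domain: Σ 10^(Lᵢ/10) = 10^(70.8/10) + 10^(82.0/10) + 10^(85.8/10) + 10^(81.1/10) = 6.795e+08.
Combined level = 10 log₁₀(6.795e+08) = 88.3 dB.

88.3 dB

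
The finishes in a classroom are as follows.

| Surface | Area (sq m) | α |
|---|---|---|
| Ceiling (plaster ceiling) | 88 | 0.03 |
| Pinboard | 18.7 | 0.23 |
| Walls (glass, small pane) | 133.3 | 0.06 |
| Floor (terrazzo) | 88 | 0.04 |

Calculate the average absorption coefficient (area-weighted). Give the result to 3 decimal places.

0.056

S = Σ Sᵢ = 88 + 18.7 + 133.3 + 88 = 328.0 sq m.
Σ(Sᵢαᵢ) = 88*0.03 + 18.7*0.23 + 133.3*0.06 + 88*0.04 = 18.459.
ᾱ = A/S = 0.056.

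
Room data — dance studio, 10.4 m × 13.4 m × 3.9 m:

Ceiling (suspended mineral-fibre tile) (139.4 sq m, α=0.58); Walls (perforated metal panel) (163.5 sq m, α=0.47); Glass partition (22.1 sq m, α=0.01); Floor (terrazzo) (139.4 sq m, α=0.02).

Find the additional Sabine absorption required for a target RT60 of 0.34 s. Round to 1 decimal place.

Summing Sᵢαᵢ: 80.852 + 76.845 + 0.221 + 2.788 → A₁ = 160.706 sabins.
Target A₂ = 0.161·543.504/0.34 = 257.365 sabins (V = 543.504 m³).
Additional absorption ΔA = 257.365 − 160.706 = 96.7 sabins.

96.7 sabins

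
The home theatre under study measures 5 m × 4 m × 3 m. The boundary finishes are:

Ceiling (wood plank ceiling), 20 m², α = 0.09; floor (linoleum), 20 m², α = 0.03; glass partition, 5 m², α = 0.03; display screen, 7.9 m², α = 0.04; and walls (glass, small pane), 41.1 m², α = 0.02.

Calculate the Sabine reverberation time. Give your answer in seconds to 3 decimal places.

2.619 s

Summing Sᵢαᵢ: 1.800 + 0.600 + 0.150 + 0.316 + 0.822 → A = 3.688 sabins.
Room volume: 60 m³.
Sabine: RT60 = 0.161 × 60 / 3.688 = 2.619 s.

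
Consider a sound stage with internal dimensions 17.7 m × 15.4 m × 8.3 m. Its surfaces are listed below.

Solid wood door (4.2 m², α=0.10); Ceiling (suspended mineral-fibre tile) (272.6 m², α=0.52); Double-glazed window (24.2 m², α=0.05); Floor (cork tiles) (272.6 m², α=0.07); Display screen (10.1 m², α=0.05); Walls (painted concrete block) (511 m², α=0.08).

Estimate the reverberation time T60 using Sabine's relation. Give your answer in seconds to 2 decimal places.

1.79 s

A = Σ Sᵢαᵢ = 4.2·0.10 + 272.6·0.52 + 24.2·0.05 + 272.6·0.07 + 10.1·0.05 + 511·0.08 = 203.849 sabins.
Volume V = 17.7 × 15.4 × 8.3 = 2262.414 m³.
T = 0.161 V/A = 0.161·2262.414/203.849 = 1.79 s.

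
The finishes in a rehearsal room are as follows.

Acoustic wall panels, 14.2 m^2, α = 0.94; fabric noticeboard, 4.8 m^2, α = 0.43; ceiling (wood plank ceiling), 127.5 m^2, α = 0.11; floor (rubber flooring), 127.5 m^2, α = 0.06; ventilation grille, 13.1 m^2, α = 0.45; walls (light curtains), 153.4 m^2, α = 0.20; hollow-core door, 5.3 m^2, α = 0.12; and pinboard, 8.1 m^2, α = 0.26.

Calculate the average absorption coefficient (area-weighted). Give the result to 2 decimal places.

0.17

S = Σ Sᵢ = 14.2 + 4.8 + 127.5 + 127.5 + 13.1 + 153.4 + 5.3 + 8.1 = 453.9 m^2.
Σ(Sᵢαᵢ) = 14.2*0.94 + 4.8*0.43 + 127.5*0.11 + 127.5*0.06 + 13.1*0.45 + 153.4*0.20 + 5.3*0.12 + 8.1*0.26 = 76.404.
ᾱ = A/S = 0.17.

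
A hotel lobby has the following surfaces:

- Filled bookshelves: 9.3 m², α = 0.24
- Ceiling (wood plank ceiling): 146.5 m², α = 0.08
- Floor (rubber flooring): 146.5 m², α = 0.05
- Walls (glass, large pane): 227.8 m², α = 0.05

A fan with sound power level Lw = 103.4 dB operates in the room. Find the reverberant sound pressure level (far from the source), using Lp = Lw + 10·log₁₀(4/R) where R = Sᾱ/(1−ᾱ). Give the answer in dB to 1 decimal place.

94.0 dB

Σ(Sᵢαᵢ) = 9.3×0.24 + 146.5×0.08 + 146.5×0.05 + 227.8×0.05 = 32.667; total area S = 530.1 m².
ᾱ = 0.0616, so room constant R = A/(1−ᾱ) = 34.811 m².
Lp = Lw + 10 log₁₀(4/R) = 103.4 -9.40 = 94.0 dB.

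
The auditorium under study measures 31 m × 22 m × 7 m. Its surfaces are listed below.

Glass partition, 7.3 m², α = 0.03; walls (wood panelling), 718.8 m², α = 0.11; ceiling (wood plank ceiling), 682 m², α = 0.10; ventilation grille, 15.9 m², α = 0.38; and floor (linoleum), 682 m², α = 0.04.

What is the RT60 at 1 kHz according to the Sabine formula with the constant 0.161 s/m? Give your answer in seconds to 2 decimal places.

4.25 seconds

Summing Sᵢαᵢ: 0.219 + 79.068 + 68.200 + 6.042 + 27.280 → A = 180.809 sabins.
Room volume: 4774 m³.
T = 0.161 V/A = 0.161·4774/180.809 = 4.25 s.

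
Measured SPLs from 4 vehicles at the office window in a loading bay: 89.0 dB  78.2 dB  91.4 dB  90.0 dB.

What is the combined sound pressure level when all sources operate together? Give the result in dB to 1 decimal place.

Sum in the linear (power) domain: Σ 10^(Lᵢ/10) = 10^(89.0/10) + 10^(78.2/10) + 10^(91.4/10) + 10^(90.0/10) = 3.241e+09.
Combined level = 10 log₁₀(3.241e+09) = 95.1 dB.

95.1 dB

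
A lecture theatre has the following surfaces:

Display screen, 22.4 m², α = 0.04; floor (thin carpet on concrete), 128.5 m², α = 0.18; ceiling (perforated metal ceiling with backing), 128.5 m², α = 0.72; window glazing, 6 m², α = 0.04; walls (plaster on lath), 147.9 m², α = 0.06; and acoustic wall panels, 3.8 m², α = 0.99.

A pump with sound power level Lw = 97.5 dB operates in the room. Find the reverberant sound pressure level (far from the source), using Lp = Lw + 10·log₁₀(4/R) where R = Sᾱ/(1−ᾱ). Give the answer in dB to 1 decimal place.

80.9 dB

Σ(Sᵢαᵢ) = 22.4×0.04 + 128.5×0.18 + 128.5×0.72 + 6×0.04 + 147.9×0.06 + 3.8×0.99 = 129.422; total area S = 437.1 m².
ᾱ = 129.422/437.1 = 0.2961; R = Sᾱ/(1−ᾱ) = 129.422/(1−0.2961) = 183.864 m².
Lp = Lw + 10 log₁₀(4/R) = 97.5 -16.62 = 80.9 dB.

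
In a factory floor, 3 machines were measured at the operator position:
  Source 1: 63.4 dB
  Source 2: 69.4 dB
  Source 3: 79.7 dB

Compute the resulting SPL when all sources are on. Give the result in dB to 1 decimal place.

80.2 dB

Σ 10^(Lᵢ/10) = 1.042e+08.
Back to dB: 10·log₁₀ Σ = 80.2 dB.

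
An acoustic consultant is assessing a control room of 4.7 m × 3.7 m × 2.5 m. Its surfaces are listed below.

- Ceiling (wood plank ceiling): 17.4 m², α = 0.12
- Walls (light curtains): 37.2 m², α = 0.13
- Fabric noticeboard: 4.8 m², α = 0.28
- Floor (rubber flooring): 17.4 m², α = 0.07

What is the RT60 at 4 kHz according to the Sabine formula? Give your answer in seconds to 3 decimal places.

Total absorption A = 17.4×0.12 + 37.2×0.13 + 4.8×0.28 + 17.4×0.07
  = 2.088 + 4.836 + 1.344 + 1.218 = 9.486 m² sabins.
V = 4.7·3.7·2.5 = 43.475 m³.
Sabine: RT60 = 0.161 × 43.475 / 9.486 = 0.738 s.

0.738 sec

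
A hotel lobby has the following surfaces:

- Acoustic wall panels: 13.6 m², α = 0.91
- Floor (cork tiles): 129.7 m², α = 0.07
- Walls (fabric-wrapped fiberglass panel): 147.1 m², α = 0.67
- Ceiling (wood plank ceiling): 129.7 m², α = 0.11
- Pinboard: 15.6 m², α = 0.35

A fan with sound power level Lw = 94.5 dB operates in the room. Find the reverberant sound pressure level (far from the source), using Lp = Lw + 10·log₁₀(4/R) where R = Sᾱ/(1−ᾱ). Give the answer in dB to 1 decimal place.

A = 139.739 sabins; S = 435.7 m².
ᾱ = 139.739/435.7 = 0.3207; R = Sᾱ/(1−ᾱ) = 139.739/(1−0.3207) = 205.710 m².
Lp = Lw + 10 log₁₀(4/R) = 94.5 -17.11 = 77.4 dB.

77.4 dB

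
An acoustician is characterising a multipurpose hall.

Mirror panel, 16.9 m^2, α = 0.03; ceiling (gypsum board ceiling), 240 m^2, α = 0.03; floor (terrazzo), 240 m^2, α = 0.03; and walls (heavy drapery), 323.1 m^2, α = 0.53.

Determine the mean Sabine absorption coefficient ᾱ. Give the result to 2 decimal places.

0.23

Total surface area S = 820.0 m^2.
A = 16.9·0.03 + 240·0.03 + 240·0.03 + 323.1·0.53 = 186.150 sabins.
ᾱ = A/S = 0.23.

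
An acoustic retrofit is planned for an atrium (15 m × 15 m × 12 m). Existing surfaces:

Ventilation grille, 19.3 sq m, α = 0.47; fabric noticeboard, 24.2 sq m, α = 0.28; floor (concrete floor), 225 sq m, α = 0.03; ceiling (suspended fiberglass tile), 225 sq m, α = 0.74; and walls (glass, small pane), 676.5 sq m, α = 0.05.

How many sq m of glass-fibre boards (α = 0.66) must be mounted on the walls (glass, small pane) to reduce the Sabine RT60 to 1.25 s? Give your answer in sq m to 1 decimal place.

204.7

Summing Sᵢαᵢ: 9.071 + 6.776 + 6.750 + 166.500 + 33.825 → A₁ = 222.922 sabins.
Required A₂ = 0.161·2700/1.25 = 347.760 sabins.
Absorption to add: 347.760 − 222.922 = 124.838 sabins.
Each sq m of panel replacing the walls (glass, small pane) adds (0.66 − 0.05) = 0.61 sabins.
Area = ΔA/Δα = 124.838/0.61 = 204.7 sq m.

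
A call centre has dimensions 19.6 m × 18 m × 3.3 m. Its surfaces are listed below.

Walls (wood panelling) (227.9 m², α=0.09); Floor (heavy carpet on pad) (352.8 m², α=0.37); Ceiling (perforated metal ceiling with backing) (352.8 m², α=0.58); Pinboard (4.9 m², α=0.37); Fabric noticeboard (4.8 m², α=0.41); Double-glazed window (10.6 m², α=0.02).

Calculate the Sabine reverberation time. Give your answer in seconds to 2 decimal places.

A = Σ Sᵢαᵢ = 227.9×0.09 + 352.8×0.37 + 352.8×0.58 + 4.9×0.37 + 4.8×0.41 + 10.6×0.02 = 359.664 sabins.
Room volume: 1164.24 m³.
T = 0.161 V/A = 0.161·1164.24/359.664 = 0.52 s.

0.52 s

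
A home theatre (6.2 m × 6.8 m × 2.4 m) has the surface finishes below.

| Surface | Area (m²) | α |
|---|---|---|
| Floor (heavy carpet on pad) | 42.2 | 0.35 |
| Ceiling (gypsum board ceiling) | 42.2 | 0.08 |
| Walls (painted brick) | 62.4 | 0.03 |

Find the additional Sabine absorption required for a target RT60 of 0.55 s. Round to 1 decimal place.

Total absorption A₁ = 42.2·0.35 + 42.2·0.08 + 62.4·0.03
  = 14.770 + 3.376 + 1.872 = 20.018 m² sabins.
V = 101.184 m³. Required absorption A₂ = 0.161 × 101.184 / 0.55 = 29.619 sabins.
ΔA = A₂ − A₁ = 29.619 − 20.018 = 9.6 sabins.

9.6 sabins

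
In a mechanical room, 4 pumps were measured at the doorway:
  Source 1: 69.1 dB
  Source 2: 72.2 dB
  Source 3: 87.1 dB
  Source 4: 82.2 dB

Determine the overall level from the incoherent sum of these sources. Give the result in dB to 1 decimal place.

Σ 10^(Lᵢ/10) = 7.035e+08.
Back to dB: 10·log₁₀ Σ = 88.5 dB.

88.5 dB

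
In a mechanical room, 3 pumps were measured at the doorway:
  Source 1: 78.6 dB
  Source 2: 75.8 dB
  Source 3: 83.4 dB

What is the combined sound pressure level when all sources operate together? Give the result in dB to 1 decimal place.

85.2 dB

Σ 10^(Lᵢ/10) = 3.292e+08.
Back to dB: 10·log₁₀ Σ = 85.2 dB.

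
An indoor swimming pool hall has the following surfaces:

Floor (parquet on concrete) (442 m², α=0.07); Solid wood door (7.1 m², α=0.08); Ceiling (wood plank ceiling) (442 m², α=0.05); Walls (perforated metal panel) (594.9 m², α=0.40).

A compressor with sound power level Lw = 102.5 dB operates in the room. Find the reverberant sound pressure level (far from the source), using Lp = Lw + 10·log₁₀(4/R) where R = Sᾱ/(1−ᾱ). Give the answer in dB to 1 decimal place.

A = 291.568 sabins; S = 1486.0 m².
ᾱ = 291.568/1486.0 = 0.1962; R = Sᾱ/(1−ᾱ) = 291.568/(1−0.1962) = 362.737 m².
Lp = 102.5 + 10·log₁₀(4/362.737) = 102.5 + (-19.58) = 82.9 dB.

82.9 dB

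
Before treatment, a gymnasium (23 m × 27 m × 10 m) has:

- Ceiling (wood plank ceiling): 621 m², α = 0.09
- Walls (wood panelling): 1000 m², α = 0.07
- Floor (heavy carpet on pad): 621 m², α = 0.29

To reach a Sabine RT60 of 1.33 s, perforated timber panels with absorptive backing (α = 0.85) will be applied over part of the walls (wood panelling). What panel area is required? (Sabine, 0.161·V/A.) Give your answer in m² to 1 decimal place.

A₁ = Σ Sᵢαᵢ = 621*0.09 + 1000*0.07 + 621*0.29 = 305.980 sabins.
V = 6210 m³. Target absorption A₂ = 0.161 × 6210 / 1.33 = 751.737 sabins.
ΔA needed = 751.737 − 305.980 = 445.757 sabins.
Each m² of panel replacing the walls (wood panelling) adds (0.85 − 0.07) = 0.78 sabins.
Panel area = 445.757 / 0.78 = 571.5 m².

571.5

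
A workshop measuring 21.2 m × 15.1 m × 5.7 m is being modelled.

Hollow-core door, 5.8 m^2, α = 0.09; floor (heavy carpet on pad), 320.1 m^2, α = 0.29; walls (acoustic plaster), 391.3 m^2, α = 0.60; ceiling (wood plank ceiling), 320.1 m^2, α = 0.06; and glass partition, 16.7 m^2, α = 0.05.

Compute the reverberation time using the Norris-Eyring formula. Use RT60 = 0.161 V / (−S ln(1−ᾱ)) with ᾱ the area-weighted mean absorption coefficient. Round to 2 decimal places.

0.70 seconds

S = Σ Sᵢ = 1054.0 m^2.
Σ(Sᵢαᵢ) = 5.8·0.09 + 320.1·0.29 + 391.3·0.60 + 320.1·0.06 + 16.7·0.05 = 348.172.
ᾱ = 348.172 / 1054.0 = 0.3303.
−S·ln(1−ᾱ) = −1054.0 × ln(1 − 0.3303) = 422.575.
V = 21.2 × 15.1 × 5.7 = 1824.684 m³.
RT60 = 0.161 × 1824.684 / 422.575 = 0.70 s.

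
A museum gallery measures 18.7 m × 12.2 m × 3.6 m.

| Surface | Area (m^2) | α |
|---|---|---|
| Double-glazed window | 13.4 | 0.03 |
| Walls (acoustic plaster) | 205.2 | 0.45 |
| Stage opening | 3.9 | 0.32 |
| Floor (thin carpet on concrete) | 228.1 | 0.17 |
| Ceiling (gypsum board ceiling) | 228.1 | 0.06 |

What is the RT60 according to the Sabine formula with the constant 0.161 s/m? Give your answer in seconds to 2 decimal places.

Equivalent absorption area: A = 13.4×0.03 + 205.2×0.45 + 3.9×0.32 + 228.1×0.17 + 228.1×0.06 = 146.453 m^2.
Volume V = 18.7 × 12.2 × 3.6 = 821.304 m³.
RT60 = 0.161 · V / A = 0.161 × 821.304 / 146.453 = 0.90 s.

0.90 seconds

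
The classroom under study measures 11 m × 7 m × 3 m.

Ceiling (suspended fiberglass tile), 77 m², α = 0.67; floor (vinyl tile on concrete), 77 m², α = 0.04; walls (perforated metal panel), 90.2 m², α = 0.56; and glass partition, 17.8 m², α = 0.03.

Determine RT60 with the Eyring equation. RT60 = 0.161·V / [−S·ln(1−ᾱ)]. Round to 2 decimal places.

0.27 s

S = Σ Sᵢ = 262.0 m².
Σ(Sᵢαᵢ) = 77·0.67 + 77·0.04 + 90.2·0.56 + 17.8·0.03 = 105.716.
ᾱ = 105.716 / 262.0 = 0.4035.
−S·ln(1−ᾱ) = −262.0 × ln(1 − 0.4035) = 135.369.
V = 11 × 7 × 3 = 231 m³.
T = 0.161·V/[−S·ln(1−ᾱ)] = 0.161·231/135.369 = 0.27 s.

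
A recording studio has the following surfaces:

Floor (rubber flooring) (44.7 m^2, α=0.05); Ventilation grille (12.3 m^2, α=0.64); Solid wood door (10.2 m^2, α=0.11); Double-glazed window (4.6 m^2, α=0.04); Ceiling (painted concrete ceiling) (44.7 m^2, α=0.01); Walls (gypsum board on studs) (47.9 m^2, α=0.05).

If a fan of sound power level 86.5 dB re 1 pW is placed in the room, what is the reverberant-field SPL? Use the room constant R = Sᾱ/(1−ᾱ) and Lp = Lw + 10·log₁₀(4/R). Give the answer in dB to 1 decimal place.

80.6 dB

Σ(Sᵢαᵢ) = 44.7·0.05 + 12.3·0.64 + 10.2·0.11 + 4.6·0.04 + 44.7·0.01 + 47.9·0.05 = 14.255; total area S = 164.4 m^2.
ᾱ = 14.255/164.4 = 0.0867; R = Sᾱ/(1−ᾱ) = 14.255/(1−0.0867) = 15.608 m^2.
Lp = Lw + 10 log₁₀(4/R) = 86.5 -5.91 = 80.6 dB.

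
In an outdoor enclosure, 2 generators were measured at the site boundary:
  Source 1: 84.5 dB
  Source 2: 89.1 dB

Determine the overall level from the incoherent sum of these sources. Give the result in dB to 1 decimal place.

90.4 dB

Σ 10^(Lᵢ/10) = 1.095e+09.
L_total = 10·log₁₀(1.095e+09) = 90.4 dB.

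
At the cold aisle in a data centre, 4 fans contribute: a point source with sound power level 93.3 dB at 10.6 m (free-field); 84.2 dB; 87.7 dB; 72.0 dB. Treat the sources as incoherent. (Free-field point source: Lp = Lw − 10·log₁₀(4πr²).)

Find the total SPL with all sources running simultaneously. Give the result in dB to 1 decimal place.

89.4 dB

Source at 10.6 m: Lp = 93.3 − 10·log₁₀(4π·10.6²) = 93.3 − 10·log₁₀(1411.957) = 61.8 dB.
Σ 10^(Lᵢ/10) = 8.692e+08.
Combined level = 10 log₁₀(8.692e+08) = 89.4 dB.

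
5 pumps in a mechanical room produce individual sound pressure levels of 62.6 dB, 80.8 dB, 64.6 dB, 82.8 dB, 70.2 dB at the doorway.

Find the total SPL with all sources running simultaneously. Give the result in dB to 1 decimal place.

Sum in the linear (power) domain: Σ 10^(Lᵢ/10) = 10^(62.6/10) + 10^(80.8/10) + 10^(64.6/10) + 10^(82.8/10) + 10^(70.2/10) = 3.259e+08.
L_total = 10·log₁₀(3.259e+08) = 85.1 dB.

85.1 dB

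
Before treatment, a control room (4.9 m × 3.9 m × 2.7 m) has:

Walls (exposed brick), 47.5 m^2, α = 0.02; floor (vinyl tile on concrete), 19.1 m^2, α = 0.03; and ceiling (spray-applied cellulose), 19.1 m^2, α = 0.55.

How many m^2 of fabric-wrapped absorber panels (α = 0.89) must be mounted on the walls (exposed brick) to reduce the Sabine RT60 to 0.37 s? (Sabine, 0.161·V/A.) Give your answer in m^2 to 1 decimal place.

12.0

Equivalent absorption area: A₁ = 47.5×0.02 + 19.1×0.03 + 19.1×0.55 = 12.028 m^2.
V = 51.597 m³. Target absorption A₂ = 0.161 × 51.597 / 0.37 = 22.452 sabins.
ΔA needed = 22.452 − 12.028 = 10.424 sabins.
Each m^2 of panel replacing the walls (exposed brick) adds (0.89 − 0.02) = 0.87 sabins.
Area = ΔA/Δα = 10.424/0.87 = 12.0 m^2.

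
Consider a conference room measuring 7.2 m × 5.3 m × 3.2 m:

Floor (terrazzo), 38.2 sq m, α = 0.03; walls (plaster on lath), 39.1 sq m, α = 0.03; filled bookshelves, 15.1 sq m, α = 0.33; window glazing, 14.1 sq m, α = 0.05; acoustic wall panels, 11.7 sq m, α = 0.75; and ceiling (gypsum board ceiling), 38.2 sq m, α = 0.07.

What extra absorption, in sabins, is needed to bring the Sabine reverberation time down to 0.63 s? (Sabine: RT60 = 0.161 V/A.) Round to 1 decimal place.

Equivalent absorption area: A₁ = 38.2·0.03 + 39.1·0.03 + 15.1·0.33 + 14.1·0.05 + 11.7·0.75 + 38.2·0.07 = 19.456 sq m.
V = 122.112 m³. Required absorption A₂ = 0.161 × 122.112 / 0.63 = 31.206 sabins.
Shortfall: 31.206 − 19.456 = 11.8 sabins.

11.8 sabins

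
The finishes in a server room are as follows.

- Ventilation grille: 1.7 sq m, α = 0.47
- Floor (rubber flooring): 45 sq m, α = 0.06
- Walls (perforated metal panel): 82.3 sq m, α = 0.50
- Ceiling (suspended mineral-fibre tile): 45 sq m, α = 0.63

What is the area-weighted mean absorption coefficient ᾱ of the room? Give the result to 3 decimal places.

Total surface area S = 174.0 sq m.
Σ(Sᵢαᵢ) = 1.7·0.47 + 45·0.06 + 82.3·0.50 + 45·0.63 = 72.999.
ᾱ = A/S = 0.420.

0.420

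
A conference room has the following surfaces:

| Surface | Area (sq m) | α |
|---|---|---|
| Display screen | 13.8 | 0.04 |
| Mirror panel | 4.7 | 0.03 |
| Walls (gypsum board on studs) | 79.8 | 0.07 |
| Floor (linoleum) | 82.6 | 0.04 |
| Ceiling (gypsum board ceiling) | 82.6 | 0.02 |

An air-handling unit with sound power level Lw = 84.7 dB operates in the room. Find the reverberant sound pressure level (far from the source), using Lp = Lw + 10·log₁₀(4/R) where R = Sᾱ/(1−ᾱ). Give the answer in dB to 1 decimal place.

80.0 dB

A = 11.235 sabins; S = 263.5 sq m.
ᾱ = 11.235/263.5 = 0.0426; R = Sᾱ/(1−ᾱ) = 11.235/(1−0.0426) = 11.735 sq m.
Lp = 84.7 + 10·log₁₀(4/11.735) = 84.7 + (-4.67) = 80.0 dB.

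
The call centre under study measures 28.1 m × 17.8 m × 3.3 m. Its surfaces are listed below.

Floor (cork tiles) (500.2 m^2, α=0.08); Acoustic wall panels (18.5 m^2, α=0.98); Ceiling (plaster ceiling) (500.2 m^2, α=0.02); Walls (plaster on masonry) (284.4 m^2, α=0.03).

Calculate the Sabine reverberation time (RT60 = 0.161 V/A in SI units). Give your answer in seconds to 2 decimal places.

Equivalent absorption area: A = 500.2·0.08 + 18.5·0.98 + 500.2·0.02 + 284.4·0.03 = 76.682 m^2.
Volume V = 28.1 × 17.8 × 3.3 = 1650.594 m³.
T = 0.161 V/A = 0.161·1650.594/76.682 = 3.47 s.

3.47 s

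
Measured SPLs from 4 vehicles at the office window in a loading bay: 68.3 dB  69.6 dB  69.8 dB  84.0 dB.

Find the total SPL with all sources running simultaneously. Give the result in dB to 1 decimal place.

84.4 dB

Σ 10^(Lᵢ/10) = 2.766e+08.
L_total = 10·log₁₀(2.766e+08) = 84.4 dB.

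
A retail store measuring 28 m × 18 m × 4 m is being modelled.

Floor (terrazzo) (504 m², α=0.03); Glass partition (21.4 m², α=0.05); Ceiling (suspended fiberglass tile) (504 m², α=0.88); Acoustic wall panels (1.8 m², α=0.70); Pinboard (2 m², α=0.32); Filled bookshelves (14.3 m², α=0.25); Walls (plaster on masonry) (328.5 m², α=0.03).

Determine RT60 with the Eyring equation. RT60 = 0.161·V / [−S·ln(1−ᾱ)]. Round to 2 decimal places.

Total surface area S = 504 + 21.4 + 504 + 1.8 + 2 + 14.3 + 328.5 = 1376.0 m².
Σ(Sᵢαᵢ) = 504·0.03 + 21.4·0.05 + 504·0.88 + 1.8·0.70 + 2·0.32 + 14.3·0.25 + 328.5·0.03 = 475.040.
Mean coefficient ᾱ = A/S = 0.3452.
Eyring denominator: −S ln(1−ᾱ) = 582.633.
V = 28 × 18 × 4 = 2016 m³.
T = 0.161·V/[−S·ln(1−ᾱ)] = 0.161·2016/582.633 = 0.56 s.

0.56 seconds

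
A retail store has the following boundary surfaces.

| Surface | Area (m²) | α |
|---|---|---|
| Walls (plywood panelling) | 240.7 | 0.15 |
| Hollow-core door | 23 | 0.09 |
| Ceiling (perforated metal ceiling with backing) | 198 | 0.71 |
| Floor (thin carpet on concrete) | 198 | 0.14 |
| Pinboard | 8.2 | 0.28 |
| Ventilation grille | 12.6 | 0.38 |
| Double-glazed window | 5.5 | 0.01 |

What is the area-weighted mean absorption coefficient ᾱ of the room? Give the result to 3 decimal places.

S = Σ Sᵢ = 240.7 + 23 + 198 + 198 + 8.2 + 12.6 + 5.5 = 686.0 m².
A = 240.7·0.15 + 23·0.09 + 198·0.71 + 198·0.14 + 8.2·0.28 + 12.6·0.38 + 5.5·0.01 = 213.614 sabins.
ᾱ = 213.614 / 686.0 = 0.311.

0.311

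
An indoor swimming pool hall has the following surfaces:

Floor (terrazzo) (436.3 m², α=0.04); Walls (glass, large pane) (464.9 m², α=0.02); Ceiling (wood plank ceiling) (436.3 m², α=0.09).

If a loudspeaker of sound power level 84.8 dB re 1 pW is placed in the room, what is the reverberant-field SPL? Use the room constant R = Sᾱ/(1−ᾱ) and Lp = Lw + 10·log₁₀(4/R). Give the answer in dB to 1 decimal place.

72.4 dB

Σ(Sᵢαᵢ) = 436.3·0.04 + 464.9·0.02 + 436.3·0.09 = 66.017; total area S = 1337.5 m².
ᾱ = 0.0494, so room constant R = A/(1−ᾱ) = 69.448 m².
Lp = 84.8 + 10·log₁₀(4/69.448) = 84.8 + (-12.40) = 72.4 dB.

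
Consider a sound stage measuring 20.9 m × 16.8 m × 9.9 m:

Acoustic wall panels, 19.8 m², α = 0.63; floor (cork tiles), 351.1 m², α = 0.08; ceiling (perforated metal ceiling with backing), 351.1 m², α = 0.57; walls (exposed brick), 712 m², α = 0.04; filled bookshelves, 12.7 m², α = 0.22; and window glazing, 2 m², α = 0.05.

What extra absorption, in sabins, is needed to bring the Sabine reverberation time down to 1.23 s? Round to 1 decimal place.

182.9 sabins

Total absorption A₁ = 19.8*0.63 + 351.1*0.08 + 351.1*0.57 + 712*0.04 + 12.7*0.22 + 2*0.05
  = 12.474 + 28.088 + 200.127 + 28.480 + 2.794 + 0.100 = 272.063 m² sabins.
Target A₂ = 0.161·3476.088/1.23 = 455.000 sabins (V = 3476.088 m³).
Additional absorption ΔA = 455.000 − 272.063 = 182.9 sabins.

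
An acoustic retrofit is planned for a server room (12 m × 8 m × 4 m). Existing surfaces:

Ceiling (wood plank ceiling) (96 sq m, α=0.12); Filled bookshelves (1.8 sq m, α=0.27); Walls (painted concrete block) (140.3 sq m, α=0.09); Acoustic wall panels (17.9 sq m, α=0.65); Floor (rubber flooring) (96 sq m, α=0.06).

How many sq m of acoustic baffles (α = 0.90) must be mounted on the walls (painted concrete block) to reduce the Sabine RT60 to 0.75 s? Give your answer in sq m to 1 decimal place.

49.9

Summing Sᵢαᵢ: 11.520 + 0.486 + 12.627 + 11.635 + 5.760 → A₁ = 42.028 sabins.
V = 384 m³. Target absorption A₂ = 0.161 × 384 / 0.75 = 82.432 sabins.
Absorption to add: 82.432 − 42.028 = 40.404 sabins.
Net gain per sq m: Δα = 0.90 − 0.09 = 0.81.
Panel area = 40.404 / 0.81 = 49.9 sq m.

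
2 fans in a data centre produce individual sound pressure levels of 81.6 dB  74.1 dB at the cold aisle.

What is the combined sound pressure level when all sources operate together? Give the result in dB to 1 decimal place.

Converting to relative power and adding: 10^(81.6/10) + 10^(74.1/10) = 1.702e+08.
Combined level = 10 log₁₀(1.702e+08) = 82.3 dB.

82.3 dB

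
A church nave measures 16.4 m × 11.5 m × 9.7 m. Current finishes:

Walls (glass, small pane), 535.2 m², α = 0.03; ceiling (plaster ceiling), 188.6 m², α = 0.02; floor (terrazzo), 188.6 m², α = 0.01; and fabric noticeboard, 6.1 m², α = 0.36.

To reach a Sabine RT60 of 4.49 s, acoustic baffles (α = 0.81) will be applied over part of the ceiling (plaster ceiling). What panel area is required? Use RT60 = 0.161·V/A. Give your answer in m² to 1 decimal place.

Equivalent absorption area: A₁ = 535.2*0.03 + 188.6*0.02 + 188.6*0.01 + 6.1*0.36 = 23.910 m².
V = 1829.42 m³. Target absorption A₂ = 0.161 × 1829.42 / 4.49 = 65.598 sabins.
Absorption to add: 65.598 − 23.910 = 41.688 sabins.
Each m² of panel replacing the ceiling (plaster ceiling) adds (0.81 − 0.02) = 0.79 sabins.
Area = ΔA/Δα = 41.688/0.79 = 52.8 m².

52.8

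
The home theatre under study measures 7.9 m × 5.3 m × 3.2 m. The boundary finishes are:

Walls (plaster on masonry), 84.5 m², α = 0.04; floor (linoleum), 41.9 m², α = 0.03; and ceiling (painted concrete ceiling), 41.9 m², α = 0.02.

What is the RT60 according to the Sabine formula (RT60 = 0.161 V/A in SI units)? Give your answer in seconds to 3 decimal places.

Summing Sᵢαᵢ: 3.380 + 1.257 + 0.838 → A = 5.475 sabins.
Room volume: 133.984 m³.
Sabine: RT60 = 0.161 × 133.984 / 5.475 = 3.940 s.

3.940 s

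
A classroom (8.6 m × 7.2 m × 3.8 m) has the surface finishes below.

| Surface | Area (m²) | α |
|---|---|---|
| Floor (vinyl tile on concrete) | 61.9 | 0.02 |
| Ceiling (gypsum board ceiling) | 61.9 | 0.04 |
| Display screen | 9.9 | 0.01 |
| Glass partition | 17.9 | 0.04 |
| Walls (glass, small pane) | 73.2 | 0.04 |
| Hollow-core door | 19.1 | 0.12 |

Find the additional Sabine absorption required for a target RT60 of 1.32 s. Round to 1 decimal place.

Total absorption A₁ = 61.9×0.02 + 61.9×0.04 + 9.9×0.01 + 17.9×0.04 + 73.2×0.04 + 19.1×0.12
  = 1.238 + 2.476 + 0.099 + 0.716 + 2.928 + 2.292 = 9.749 m² sabins.
For T = 1.32 s, need A₂ = 0.161·V/T = 0.161·235.296/1.32 = 28.699 sabins.
Additional absorption ΔA = 28.699 − 9.749 = 18.9 sabins.

18.9 sabins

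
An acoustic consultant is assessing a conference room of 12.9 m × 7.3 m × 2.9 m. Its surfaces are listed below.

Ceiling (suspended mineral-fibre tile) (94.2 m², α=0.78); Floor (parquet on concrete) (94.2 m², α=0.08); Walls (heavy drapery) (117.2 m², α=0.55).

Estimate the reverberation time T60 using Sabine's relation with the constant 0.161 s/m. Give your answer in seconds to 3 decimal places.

0.302 s

A = Σ Sᵢαᵢ = 94.2×0.78 + 94.2×0.08 + 117.2×0.55 = 145.472 sabins.
Room volume: 273.093 m³.
T = 0.161 V/A = 0.161·273.093/145.472 = 0.302 s.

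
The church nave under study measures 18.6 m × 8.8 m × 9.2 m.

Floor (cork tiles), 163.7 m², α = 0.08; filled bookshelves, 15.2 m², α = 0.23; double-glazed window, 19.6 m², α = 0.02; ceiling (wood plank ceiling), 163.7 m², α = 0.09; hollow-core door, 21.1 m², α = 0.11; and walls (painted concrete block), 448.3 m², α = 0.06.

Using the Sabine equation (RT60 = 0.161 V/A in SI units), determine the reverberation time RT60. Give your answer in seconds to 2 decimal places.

Summing Sᵢαᵢ: 13.096 + 3.496 + 0.392 + 14.733 + 2.321 + 26.898 → A = 60.936 sabins.
Volume V = 18.6 × 8.8 × 9.2 = 1505.856 m³.
T = 0.161 V/A = 0.161·1505.856/60.936 = 3.98 s.

3.98 s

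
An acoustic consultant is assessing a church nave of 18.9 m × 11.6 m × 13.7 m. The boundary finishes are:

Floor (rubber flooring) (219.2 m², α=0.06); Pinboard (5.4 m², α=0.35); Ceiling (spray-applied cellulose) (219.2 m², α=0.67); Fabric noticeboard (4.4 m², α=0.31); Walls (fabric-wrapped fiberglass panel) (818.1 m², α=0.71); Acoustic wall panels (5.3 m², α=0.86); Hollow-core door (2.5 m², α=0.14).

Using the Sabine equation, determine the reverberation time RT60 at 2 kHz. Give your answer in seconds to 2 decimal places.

Summing Sᵢαᵢ: 13.152 + 1.890 + 146.864 + 1.364 + 580.851 + 4.558 + 0.350 → A = 749.029 sabins.
Room volume: 3003.588 m³.
T = 0.161 V/A = 0.161·3003.588/749.029 = 0.65 s.

0.65 s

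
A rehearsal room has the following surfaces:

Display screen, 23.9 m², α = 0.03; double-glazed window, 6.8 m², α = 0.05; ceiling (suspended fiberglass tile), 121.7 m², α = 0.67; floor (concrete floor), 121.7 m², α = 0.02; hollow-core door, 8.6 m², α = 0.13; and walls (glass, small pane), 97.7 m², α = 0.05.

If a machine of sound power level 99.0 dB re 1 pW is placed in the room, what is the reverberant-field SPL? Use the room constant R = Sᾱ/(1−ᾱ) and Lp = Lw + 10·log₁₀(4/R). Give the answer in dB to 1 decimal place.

A = 91.033 sabins; S = 380.4 m².
ᾱ = 0.2393, so room constant R = A/(1−ᾱ) = 119.670 m².
Lp = Lw + 10 log₁₀(4/R) = 99.0 -14.76 = 84.2 dB.

84.2 dB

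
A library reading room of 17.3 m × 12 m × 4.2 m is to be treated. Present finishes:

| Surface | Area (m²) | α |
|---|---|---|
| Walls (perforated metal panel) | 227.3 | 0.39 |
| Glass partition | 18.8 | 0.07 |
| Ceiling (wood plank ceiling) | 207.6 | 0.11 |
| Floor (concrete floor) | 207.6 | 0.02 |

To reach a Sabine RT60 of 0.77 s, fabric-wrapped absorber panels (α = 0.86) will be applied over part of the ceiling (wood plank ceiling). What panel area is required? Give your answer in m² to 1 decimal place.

Summing Sᵢαᵢ: 88.647 + 1.316 + 22.836 + 4.152 → A₁ = 116.951 sabins.
V = 871.92 m³. Target absorption A₂ = 0.161 × 871.92 / 0.77 = 182.311 sabins.
ΔA needed = 182.311 − 116.951 = 65.360 sabins.
Each m² of panel replacing the ceiling (wood plank ceiling) adds (0.86 − 0.11) = 0.75 sabins.
Panel area = 65.360 / 0.75 = 87.1 m².

87.1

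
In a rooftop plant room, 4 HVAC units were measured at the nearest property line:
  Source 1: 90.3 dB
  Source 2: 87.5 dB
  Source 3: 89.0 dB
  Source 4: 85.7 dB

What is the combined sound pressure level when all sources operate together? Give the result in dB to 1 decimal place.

Σ 10^(Lᵢ/10) = 2.8e+09.
Back to dB: 10·log₁₀ Σ = 94.5 dB.

94.5 dB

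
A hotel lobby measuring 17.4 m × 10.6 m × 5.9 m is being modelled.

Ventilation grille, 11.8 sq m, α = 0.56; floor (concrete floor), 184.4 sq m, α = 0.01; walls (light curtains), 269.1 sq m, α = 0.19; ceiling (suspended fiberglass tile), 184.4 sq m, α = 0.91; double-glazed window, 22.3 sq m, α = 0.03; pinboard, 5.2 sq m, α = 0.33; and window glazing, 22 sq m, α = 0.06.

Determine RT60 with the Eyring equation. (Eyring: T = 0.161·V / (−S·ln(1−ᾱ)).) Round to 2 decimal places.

Total surface area S = 11.8 + 184.4 + 269.1 + 184.4 + 22.3 + 5.2 + 22 = 699.2 sq m.
Absorption A = 11.8·0.56 + 184.4·0.01 + 269.1·0.19 + 184.4·0.91 + 22.3·0.03 + 5.2·0.33 + 22·0.06 = 231.090 sabins.
ᾱ = 231.090 / 699.2 = 0.3305.
Eyring denominator: −S ln(1−ᾱ) = 280.536.
V = 17.4 × 10.6 × 5.9 = 1088.196 m³.
RT60 = 0.161 × 1088.196 / 280.536 = 0.62 s.

0.62 seconds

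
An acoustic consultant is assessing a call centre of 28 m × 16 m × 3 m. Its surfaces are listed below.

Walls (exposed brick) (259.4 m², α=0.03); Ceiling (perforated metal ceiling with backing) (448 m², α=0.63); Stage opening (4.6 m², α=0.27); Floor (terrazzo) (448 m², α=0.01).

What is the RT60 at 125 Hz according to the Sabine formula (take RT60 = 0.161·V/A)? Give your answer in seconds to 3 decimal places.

0.732 seconds

Summing Sᵢαᵢ: 7.782 + 282.240 + 1.242 + 4.480 → A = 295.744 sabins.
Room volume: 1344 m³.
T = 0.161 V/A = 0.161·1344/295.744 = 0.732 s.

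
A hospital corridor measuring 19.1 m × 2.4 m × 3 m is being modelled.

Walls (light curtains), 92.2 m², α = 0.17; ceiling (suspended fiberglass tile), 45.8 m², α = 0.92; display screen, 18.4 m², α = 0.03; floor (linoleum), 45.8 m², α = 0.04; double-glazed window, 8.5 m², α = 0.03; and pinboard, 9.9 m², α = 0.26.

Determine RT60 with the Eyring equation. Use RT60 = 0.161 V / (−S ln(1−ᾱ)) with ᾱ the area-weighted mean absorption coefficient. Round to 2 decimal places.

0.30 s

S = Σ Sᵢ = 220.6 m².
Absorption A = 92.2×0.17 + 45.8×0.92 + 18.4×0.03 + 45.8×0.04 + 8.5×0.03 + 9.9×0.26 = 63.023 sabins.
ᾱ = 63.023 / 220.6 = 0.2857.
Eyring denominator: −S ln(1−ᾱ) = 74.221.
V = 19.1 × 2.4 × 3 = 137.52 m³.
T = 0.161·V/[−S·ln(1−ᾱ)] = 0.161·137.52/74.221 = 0.30 s.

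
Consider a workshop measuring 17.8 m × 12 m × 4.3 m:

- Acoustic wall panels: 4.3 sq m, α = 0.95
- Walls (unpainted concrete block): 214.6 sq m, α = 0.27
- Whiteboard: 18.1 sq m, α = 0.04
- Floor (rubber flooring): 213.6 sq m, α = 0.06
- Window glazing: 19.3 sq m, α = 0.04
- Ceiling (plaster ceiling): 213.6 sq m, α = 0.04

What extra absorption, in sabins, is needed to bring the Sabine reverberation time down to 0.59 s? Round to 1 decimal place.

165.8 sabins

Summing Sᵢαᵢ: 4.085 + 57.942 + 0.724 + 12.816 + 0.772 + 8.544 → A₁ = 84.883 sabins.
Target A₂ = 0.161·918.48/0.59 = 250.636 sabins (V = 918.48 m³).
ΔA = A₂ − A₁ = 250.636 − 84.883 = 165.8 sabins.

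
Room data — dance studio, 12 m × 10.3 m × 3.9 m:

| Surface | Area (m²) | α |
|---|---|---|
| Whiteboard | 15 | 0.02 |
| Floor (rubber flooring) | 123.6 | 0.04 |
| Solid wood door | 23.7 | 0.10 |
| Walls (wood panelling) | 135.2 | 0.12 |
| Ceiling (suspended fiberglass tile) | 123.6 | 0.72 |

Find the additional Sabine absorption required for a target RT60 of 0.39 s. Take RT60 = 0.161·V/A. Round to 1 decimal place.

86.2 sabins

A₁ = Σ Sᵢαᵢ = 15*0.02 + 123.6*0.04 + 23.7*0.10 + 135.2*0.12 + 123.6*0.72 = 112.830 sabins.
For T = 0.39 s, need A₂ = 0.161·V/T = 0.161·482.04/0.39 = 198.996 sabins.
Shortfall: 198.996 − 112.830 = 86.2 sabins.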